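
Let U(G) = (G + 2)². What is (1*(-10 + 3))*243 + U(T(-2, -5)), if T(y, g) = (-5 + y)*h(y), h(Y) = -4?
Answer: -801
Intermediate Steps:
T(y, g) = 20 - 4*y (T(y, g) = (-5 + y)*(-4) = 20 - 4*y)
U(G) = (2 + G)²
(1*(-10 + 3))*243 + U(T(-2, -5)) = (1*(-10 + 3))*243 + (2 + (20 - 4*(-2)))² = (1*(-7))*243 + (2 + (20 + 8))² = -7*243 + (2 + 28)² = -1701 + 30² = -1701 + 900 = -801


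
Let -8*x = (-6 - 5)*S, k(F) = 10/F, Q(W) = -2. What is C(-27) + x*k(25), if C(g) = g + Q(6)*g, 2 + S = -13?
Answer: 75/4 ≈ 18.750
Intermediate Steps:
S = -15 (S = -2 - 13 = -15)
C(g) = -g (C(g) = g - 2*g = -g)
x = -165/8 (x = -(-6 - 5)*(-15)/8 = -(-11)*(-15)/8 = -⅛*165 = -165/8 ≈ -20.625)
C(-27) + x*k(25) = -1*(-27) - 825/(4*25) = 27 - 825/(4*25) = 27 - 165/8*⅖ = 27 - 33/4 = 75/4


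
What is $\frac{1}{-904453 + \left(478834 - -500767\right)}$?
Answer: $\frac{1}{75148} \approx 1.3307 \cdot 10^{-5}$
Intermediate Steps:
$\frac{1}{-904453 + \left(478834 - -500767\right)} = \frac{1}{-904453 + \left(478834 + 500767\right)} = \frac{1}{-904453 + 979601} = \frac{1}{75148}$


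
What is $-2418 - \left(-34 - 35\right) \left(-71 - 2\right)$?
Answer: $-7455$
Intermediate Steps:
$-2418 - \left(-34 - 35\right) \left(-71 - 2\right) = -2418 - \left(-34 - 35\right) \left(-73\right) = -2418 - \left(-69\right) \left(-73\right) = -2418 - 5037 = -7455$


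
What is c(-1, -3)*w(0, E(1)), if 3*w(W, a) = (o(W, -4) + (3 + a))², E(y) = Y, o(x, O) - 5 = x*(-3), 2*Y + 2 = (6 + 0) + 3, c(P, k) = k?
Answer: -529/4 ≈ -132.25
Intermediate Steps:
Y = 7/2 (Y = -1 + ((6 + 0) + 3)/2 = -1 + (6 + 3)/2 = -1 + (½)*9 = -1 + 9/2 = 7/2 ≈ 3.5000)
o(x, O) = 5 - 3*x (o(x, O) = 5 + x*(-3) = 5 - 3*x)
E(y) = 7/2
w(W, a) = (8 + a - 3*W)²/3 (w(W, a) = ((5 - 3*W) + (3 + a))²/3 = (8 + a - 3*W)²/3)
c(-1, -3)*w(0, E(1)) = -(8 + 7/2 - 3*0)² = -(8 + 7/2 + 0)² = -(23/2)² = -529/4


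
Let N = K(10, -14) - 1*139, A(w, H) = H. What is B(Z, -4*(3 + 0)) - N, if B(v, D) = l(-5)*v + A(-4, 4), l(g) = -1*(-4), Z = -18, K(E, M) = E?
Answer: 61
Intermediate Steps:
l(g) = 4
B(v, D) = 4 + 4*v (B(v, D) = 4*v + 4 = 4 + 4*v)
N = -129 (N = 10 - 1*139 = 10 - 139 = -129)
B(Z, -4*(3 + 0)) - N = (4 + 4*(-18)) - 1*(-129) = (4 - 72) + 129 = -68 + 129 = 61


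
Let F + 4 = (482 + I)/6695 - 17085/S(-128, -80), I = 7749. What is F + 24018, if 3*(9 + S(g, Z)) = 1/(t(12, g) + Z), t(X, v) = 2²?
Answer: 356164935033/13744835 ≈ 25913.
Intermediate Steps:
t(X, v) = 4
S(g, Z) = -9 + 1/(3*(4 + Z))
F = 26041488003/13744835 (F = -4 + ((482 + 7749)/6695 - 17085*3*(4 - 80)/(-107 - 27*(-80))) = -4 + (8231*(1/6695) - 17085*(-228/(-107 + 2160))) = -4 + (8231/6695 - 17085/((⅓)*(-1/76)*2053)) = -4 + (8231/6695 - 17085/(-2053/228)) = -4 + (8231/6695 - 17085*(-228/2053)) = -4 + (8231/6695 + 3895380/2053) = -4 + 26096467343/13744835 = 26041488003/13744835 ≈ 1894.6)
F + 24018 = 26041488003/13744835 + 24018 = 356164935033/13744835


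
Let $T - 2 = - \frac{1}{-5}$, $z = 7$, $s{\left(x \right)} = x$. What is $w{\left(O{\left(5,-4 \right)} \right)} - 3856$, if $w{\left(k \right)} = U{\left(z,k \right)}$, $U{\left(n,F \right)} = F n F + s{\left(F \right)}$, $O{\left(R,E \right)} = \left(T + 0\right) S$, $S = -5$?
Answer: $-3020$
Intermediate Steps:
$T = \frac{11}{5}$ ($T = 2 - \frac{1}{-5} = 2 - - \frac{1}{5} = 2 + \frac{1}{5} = \frac{11}{5} \approx 2.2$)
$O{\left(R,E \right)} = -11$ ($O{\left(R,E \right)} = \left(\frac{11}{5} + 0\right) \left(-5\right) = \frac{11}{5} \left(-5\right) = -11$)
$U{\left(n,F \right)} = F + n F^{2}$ ($U{\left(n,F \right)} = F n F + F = n F^{2} + F = F + n F^{2}$)
$w{\left(k \right)} = k \left(1 + 7 k\right)$ ($w{\left(k \right)} = k \left(1 + k 7\right) = k \left(1 + 7 k\right)$)
$w{\left(O{\left(5,-4 \right)} \right)} - 3856 = - 11 \left(1 + 7 \left(-11\right)\right) - 3856 = - 11 \left(1 - 77\right) - 3856 = \left(-11\right) \left(-76\right) - 3856 = 836 - 3856 = -3020$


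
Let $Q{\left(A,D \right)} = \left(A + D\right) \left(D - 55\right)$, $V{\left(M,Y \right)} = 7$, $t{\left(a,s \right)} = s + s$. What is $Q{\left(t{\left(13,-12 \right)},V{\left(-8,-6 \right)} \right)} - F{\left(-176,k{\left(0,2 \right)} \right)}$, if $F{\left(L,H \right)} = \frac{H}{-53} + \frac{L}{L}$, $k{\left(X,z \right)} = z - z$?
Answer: $815$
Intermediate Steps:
$t{\left(a,s \right)} = 2 s$
$k{\left(X,z \right)} = 0$
$F{\left(L,H \right)} = 1 - \frac{H}{53}$ ($F{\left(L,H \right)} = H \left(- \frac{1}{53}\right) + 1 = - \frac{H}{53} + 1 = 1 - \frac{H}{53}$)
$Q{\left(A,D \right)} = \left(-55 + D\right) \left(A + D\right)$ ($Q{\left(A,D \right)} = \left(A + D\right) \left(-55 + D\right) = \left(-55 + D\right) \left(A + D\right)$)
$Q{\left(t{\left(13,-12 \right)},V{\left(-8,-6 \right)} \right)} - F{\left(-176,k{\left(0,2 \right)} \right)} = \left(7^{2} - 55 \cdot 2 \left(-12\right) - 385 + 2 \left(-12\right) 7\right) - \left(1 - 0\right) = \left(49 - -1320 - 385 - 168\right) - \left(1 + 0\right) = \left(49 + 1320 - 385 - 168\right) - 1 = 816 - 1 = 815$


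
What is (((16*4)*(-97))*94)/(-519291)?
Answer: 583552/519291 ≈ 1.1237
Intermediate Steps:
(((16*4)*(-97))*94)/(-519291) = ((64*(-97))*94)*(-1/519291) = -6208*94*(-1/519291) = -583552*(-1/519291) = 583552/519291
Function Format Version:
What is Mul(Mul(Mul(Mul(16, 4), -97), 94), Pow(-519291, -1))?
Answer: Rational(583552, 519291) ≈ 1.1237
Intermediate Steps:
Mul(Mul(Mul(Mul(16, 4), -97), 94), Pow(-519291, -1)) = Mul(Mul(Mul(64, -97), 94), Rational(-1, 519291)) = Mul(Mul(-6208, 94), Rational(-1, 519291)) = Mul(-583552, Rational(-1, 519291)) = Rational(583552, 519291)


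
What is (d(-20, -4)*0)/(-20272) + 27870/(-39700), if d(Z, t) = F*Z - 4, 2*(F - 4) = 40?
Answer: -2787/3970 ≈ -0.70201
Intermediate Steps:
F = 24 (F = 4 + (½)*40 = 4 + 20 = 24)
d(Z, t) = -4 + 24*Z (d(Z, t) = 24*Z - 4 = -4 + 24*Z)
(d(-20, -4)*0)/(-20272) + 27870/(-39700) = ((-4 + 24*(-20))*0)/(-20272) + 27870/(-39700) = ((-4 - 480)*0)*(-1/20272) + 27870*(-1/39700) = -484*0*(-1/20272) - 2787/3970 = 0*(-1/20272) - 2787/3970 = 0 - 2787/3970 = -2787/3970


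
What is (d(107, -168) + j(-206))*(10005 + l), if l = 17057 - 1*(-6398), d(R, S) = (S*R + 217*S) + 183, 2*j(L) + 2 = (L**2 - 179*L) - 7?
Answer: -488465810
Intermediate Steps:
j(L) = -9/2 + L**2/2 - 179*L/2 (j(L) = -1 + ((L**2 - 179*L) - 7)/2 = -1 + (-7 + L**2 - 179*L)/2 = -1 + (-7/2 + L**2/2 - 179*L/2) = -9/2 + L**2/2 - 179*L/2)
d(R, S) = 183 + 217*S + R*S (d(R, S) = (R*S + 217*S) + 183 = (217*S + R*S) + 183 = 183 + 217*S + R*S)
l = 23455 (l = 17057 + 6398 = 23455)
(d(107, -168) + j(-206))*(10005 + l) = ((183 + 217*(-168) + 107*(-168)) + (-9/2 + (1/2)*(-206)**2 - 179/2*(-206)))*(10005 + 23455) = ((183 - 36456 - 17976) + (-9/2 + (1/2)*42436 + 18437))*33460 = (-54249 + (-9/2 + 21218 + 18437))*33460 = (-54249 + 79301/2)*33460 = -29197/2*33460 = -488465810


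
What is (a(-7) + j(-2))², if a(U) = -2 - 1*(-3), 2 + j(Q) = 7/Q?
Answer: 81/4 ≈ 20.250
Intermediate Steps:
j(Q) = -2 + 7/Q
a(U) = 1 (a(U) = -2 + 3 = 1)
(a(-7) + j(-2))² = (1 + (-2 + 7/(-2)))² = (1 + (-2 + 7*(-½)))² = (1 + (-2 - 7/2))² = (1 - 11/2)² = (-9/2)² = 81/4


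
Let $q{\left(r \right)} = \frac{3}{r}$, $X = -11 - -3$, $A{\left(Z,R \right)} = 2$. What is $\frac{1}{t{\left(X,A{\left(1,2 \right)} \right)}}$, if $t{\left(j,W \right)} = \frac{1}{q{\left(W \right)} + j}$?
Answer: $- \frac{13}{2} \approx -6.5$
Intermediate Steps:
$X = -8$ ($X = -11 + 3 = -8$)
$t{\left(j,W \right)} = \frac{1}{j + \frac{3}{W}}$ ($t{\left(j,W \right)} = \frac{1}{\frac{3}{W} + j} = \frac{1}{j + \frac{3}{W}}$)
$\frac{1}{t{\left(X,A{\left(1,2 \right)} \right)}} = \frac{1}{2 \frac{1}{3 + 2 \left(-8\right)}} = \frac{1}{2 \frac{1}{3 - 16}} = \frac{1}{2 \frac{1}{-13}} = \frac{1}{2 \left(- \frac{1}{13}\right)} = \frac{1}{- \frac{2}{13}} = - \frac{13}{2}$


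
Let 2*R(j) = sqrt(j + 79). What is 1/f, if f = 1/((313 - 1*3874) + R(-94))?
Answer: -3561 + I*sqrt(15)/2 ≈ -3561.0 + 1.9365*I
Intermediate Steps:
R(j) = sqrt(79 + j)/2 (R(j) = sqrt(j + 79)/2 = sqrt(79 + j)/2)
f = 1/(-3561 + I*sqrt(15)/2) (f = 1/((313 - 1*3874) + sqrt(79 - 94)/2) = 1/((313 - 3874) + sqrt(-15)/2) = 1/(-3561 + (I*sqrt(15))/2) = 1/(-3561 + I*sqrt(15)/2) ≈ -0.00028082 - 1.53e-7*I)
1/f = 1/(-4748/16907633 - 2*I*sqrt(15)/50722899)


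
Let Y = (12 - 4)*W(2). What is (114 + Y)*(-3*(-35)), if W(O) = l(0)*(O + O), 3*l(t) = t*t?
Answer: 11970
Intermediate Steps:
l(t) = t²/3 (l(t) = (t*t)/3 = t²/3)
W(O) = 0 (W(O) = ((⅓)*0²)*(O + O) = ((⅓)*0)*(2*O) = 0*(2*O) = 0)
Y = 0 (Y = (12 - 4)*0 = 8*0 = 0)
(114 + Y)*(-3*(-35)) = (114 + 0)*(-3*(-35)) = 114*105 = 11970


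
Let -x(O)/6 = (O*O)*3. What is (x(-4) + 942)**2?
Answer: 427716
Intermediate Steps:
x(O) = -18*O**2 (x(O) = -6*O*O*3 = -6*O**2*3 = -18*O**2)
(x(-4) + 942)**2 = (-18*(-4)**2 + 942)**2 = (-18*16 + 942)**2 = (-288 + 942)**2 = 654**2 = 427716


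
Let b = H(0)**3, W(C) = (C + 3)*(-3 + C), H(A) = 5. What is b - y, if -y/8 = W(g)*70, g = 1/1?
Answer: -4355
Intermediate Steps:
g = 1
W(C) = (-3 + C)*(3 + C) (W(C) = (3 + C)*(-3 + C) = (-3 + C)*(3 + C))
b = 125 (b = 5**3 = 125)
y = 4480 (y = -8*(-9 + 1**2)*70 = -8*(-9 + 1)*70 = -(-64)*70 = -8*(-560) = 4480)
b - y = 125 - 1*4480 = 125 - 4480 = -4355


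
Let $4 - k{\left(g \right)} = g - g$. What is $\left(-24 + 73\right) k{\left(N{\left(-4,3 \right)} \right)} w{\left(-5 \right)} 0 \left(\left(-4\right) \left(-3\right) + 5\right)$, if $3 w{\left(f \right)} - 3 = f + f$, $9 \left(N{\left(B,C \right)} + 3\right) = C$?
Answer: $0$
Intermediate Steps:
$N{\left(B,C \right)} = -3 + \frac{C}{9}$
$w{\left(f \right)} = 1 + \frac{2 f}{3}$ ($w{\left(f \right)} = 1 + \frac{f + f}{3} = 1 + \frac{2 f}{3}$)
$k{\left(g \right)} = 4$ ($k{\left(g \right)} = 4 - \left(g - g\right) = 4 - 0 = 4 + 0 = 4$)
$\left(-24 + 73\right) k{\left(N{\left(-4,3 \right)} \right)} w{\left(-5 \right)} 0 \left(\left(-4\right) \left(-3\right) + 5\right) = \left(-24 + 73\right) 4 \left(1 + \frac{2}{3} \left(-5\right)\right) 0 \left(\left(-4\right) \left(-3\right) + 5\right) = 49 \cdot 4 \left(1 - \frac{10}{3}\right) 0 \left(12 + 5\right) = 196 \left(- \frac{7}{3}\right) 0 \cdot 17 = 196 \cdot 0 \cdot 17 = 196 \cdot 0 = 0$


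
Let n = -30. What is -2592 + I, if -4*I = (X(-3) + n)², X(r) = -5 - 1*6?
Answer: -12049/4 ≈ -3012.3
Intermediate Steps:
X(r) = -11 (X(r) = -5 - 6 = -11)
I = -1681/4 (I = -(-11 - 30)²/4 = -¼*(-41)² = -¼*1681 = -1681/4 ≈ -420.25)
-2592 + I = -2592 - 1681/4 = -12049/4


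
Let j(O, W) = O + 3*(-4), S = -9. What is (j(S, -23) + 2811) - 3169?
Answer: -379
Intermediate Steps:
j(O, W) = -12 + O (j(O, W) = O - 12 = -12 + O)
(j(S, -23) + 2811) - 3169 = ((-12 - 9) + 2811) - 3169 = (-21 + 2811) - 3169 = 2790 - 3169 = -379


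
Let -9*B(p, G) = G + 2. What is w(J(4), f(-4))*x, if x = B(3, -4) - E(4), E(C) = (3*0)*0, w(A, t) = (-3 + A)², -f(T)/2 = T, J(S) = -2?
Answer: 50/9 ≈ 5.5556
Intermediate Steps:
f(T) = -2*T
E(C) = 0 (E(C) = 0*0 = 0)
B(p, G) = -2/9 - G/9 (B(p, G) = -(G + 2)/9 = -(2 + G)/9 = -2/9 - G/9)
x = 2/9 (x = (-2/9 - ⅑*(-4)) - 1*0 = (-2/9 + 4/9) + 0 = 2/9 + 0 = 2/9 ≈ 0.22222)
w(J(4), f(-4))*x = (-3 - 2)²*(2/9) = (-5)²*(2/9) = 25*(2/9) = 50/9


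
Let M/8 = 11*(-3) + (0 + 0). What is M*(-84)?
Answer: 22176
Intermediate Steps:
M = -264 (M = 8*(11*(-3) + (0 + 0)) = 8*(-33 + 0) = 8*(-33) = -264)
M*(-84) = -264*(-84) = 22176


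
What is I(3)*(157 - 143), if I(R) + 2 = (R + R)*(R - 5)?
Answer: -196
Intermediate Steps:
I(R) = -2 + 2*R*(-5 + R) (I(R) = -2 + (R + R)*(R - 5) = -2 + (2*R)*(-5 + R) = -2 + 2*R*(-5 + R))
I(3)*(157 - 143) = (-2 - 10*3 + 2*3²)*(157 - 143) = (-2 - 30 + 2*9)*14 = (-2 - 30 + 18)*14 = -14*14 = -196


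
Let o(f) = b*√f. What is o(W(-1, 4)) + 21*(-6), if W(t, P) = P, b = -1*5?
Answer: -136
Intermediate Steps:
b = -5
o(f) = -5*√f
o(W(-1, 4)) + 21*(-6) = -5*√4 + 21*(-6) = -5*2 - 126 = -10 - 126 = -136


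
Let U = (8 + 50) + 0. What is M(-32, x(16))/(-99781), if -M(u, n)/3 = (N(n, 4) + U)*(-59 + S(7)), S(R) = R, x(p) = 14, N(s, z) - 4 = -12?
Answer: -7800/99781 ≈ -0.078171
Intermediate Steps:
N(s, z) = -8 (N(s, z) = 4 - 12 = -8)
U = 58 (U = 58 + 0 = 58)
M(u, n) = 7800 (M(u, n) = -3*(-8 + 58)*(-59 + 7) = -150*(-52) = -3*(-2600) = 7800)
M(-32, x(16))/(-99781) = 7800/(-99781) = 7800*(-1/99781) = -7800/99781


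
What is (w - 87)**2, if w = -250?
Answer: 113569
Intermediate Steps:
(w - 87)**2 = (-250 - 87)**2 = (-337)**2 = 113569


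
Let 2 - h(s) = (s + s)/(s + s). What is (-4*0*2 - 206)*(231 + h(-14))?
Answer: -47792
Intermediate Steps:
h(s) = 1 (h(s) = 2 - (s + s)/(s + s) = 2 - 2*s/(2*s) = 2 - 2*s*1/(2*s) = 2 - 1*1 = 2 - 1 = 1)
(-4*0*2 - 206)*(231 + h(-14)) = (-4*0*2 - 206)*(231 + 1) = (0*2 - 206)*232 = (0 - 206)*232 = -206*232 = -47792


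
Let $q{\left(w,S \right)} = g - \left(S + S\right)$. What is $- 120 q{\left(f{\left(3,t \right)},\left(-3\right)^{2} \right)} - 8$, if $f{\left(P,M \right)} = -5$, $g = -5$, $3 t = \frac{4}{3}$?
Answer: $2752$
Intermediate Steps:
$t = \frac{4}{9}$ ($t = \frac{4 \cdot \frac{1}{3}}{3} = \frac{1}{3} \cdot \frac{4}{3} = \frac{4}{9} \approx 0.44444$)
$q{\left(w,S \right)} = -5 - 2 S$ ($q{\left(w,S \right)} = -5 - \left(S + S\right) = -5 - 2 S$)
$- 120 q{\left(f{\left(3,t \right)},\left(-3\right)^{2} \right)} - 8 = - 120 \left(-5 - 2 \left(-3\right)^{2}\right) - 8 = - 120 \left(-5 - 18\right) - 8 = \left(-120\right) \left(-23\right) - 8 = 2760 - 8 = 2752$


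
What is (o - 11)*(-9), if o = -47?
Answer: 522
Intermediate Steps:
(o - 11)*(-9) = (-47 - 11)*(-9) = -58*(-9) = 522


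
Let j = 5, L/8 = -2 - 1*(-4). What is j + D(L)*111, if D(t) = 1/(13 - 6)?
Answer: 146/7 ≈ 20.857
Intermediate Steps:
L = 16 (L = 8*(-2 - 1*(-4)) = 8*(-2 + 4) = 8*2 = 16)
D(t) = ⅐ (D(t) = 1/7 = ⅐)
j + D(L)*111 = 5 + (⅐)*111 = 5 + 111/7 = 146/7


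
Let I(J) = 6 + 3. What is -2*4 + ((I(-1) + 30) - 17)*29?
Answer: 630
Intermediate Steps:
I(J) = 9
-2*4 + ((I(-1) + 30) - 17)*29 = -2*4 + ((9 + 30) - 17)*29 = -8 + (39 - 17)*29 = -8 + 22*29 = -8 + 638 = 630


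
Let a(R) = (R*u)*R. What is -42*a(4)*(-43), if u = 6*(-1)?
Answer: -173376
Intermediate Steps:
u = -6
a(R) = -6*R**2 (a(R) = (R*(-6))*R = (-6*R)*R = -6*R**2)
-42*a(4)*(-43) = -(-252)*4**2*(-43) = -(-252)*16*(-43) = -42*(-96)*(-43) = 4032*(-43) = -173376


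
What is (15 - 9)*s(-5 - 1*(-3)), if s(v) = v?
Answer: -12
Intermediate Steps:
(15 - 9)*s(-5 - 1*(-3)) = (15 - 9)*(-5 - 1*(-3)) = 6*(-5 + 3) = 6*(-2) = -12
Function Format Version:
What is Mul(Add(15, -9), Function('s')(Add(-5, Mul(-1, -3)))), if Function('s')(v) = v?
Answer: -12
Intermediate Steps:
Mul(Add(15, -9), Function('s')(Add(-5, Mul(-1, -3)))) = Mul(Add(15, -9), Add(-5, Mul(-1, -3))) = Mul(6, Add(-5, 3)) = Mul(6, -2) = -12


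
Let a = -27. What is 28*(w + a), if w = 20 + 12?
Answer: 140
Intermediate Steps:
w = 32
28*(w + a) = 28*(32 - 27) = 28*5 = 140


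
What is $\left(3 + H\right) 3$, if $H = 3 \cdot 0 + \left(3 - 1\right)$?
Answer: $15$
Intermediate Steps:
$H = 2$ ($H = 0 + \left(3 - 1\right) = 0 + 2 = 2$)
$\left(3 + H\right) 3 = \left(3 + 2\right) 3 = 5 \cdot 3 = 15$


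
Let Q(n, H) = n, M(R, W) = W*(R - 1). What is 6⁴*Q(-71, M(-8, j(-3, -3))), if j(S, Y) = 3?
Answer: -92016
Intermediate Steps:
M(R, W) = W*(-1 + R)
6⁴*Q(-71, M(-8, j(-3, -3))) = 6⁴*(-71) = 1296*(-71) = -92016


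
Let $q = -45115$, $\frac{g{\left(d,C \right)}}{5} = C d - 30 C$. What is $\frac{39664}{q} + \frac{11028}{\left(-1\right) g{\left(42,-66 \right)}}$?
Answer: $\frac{5674313}{2977590} \approx 1.9057$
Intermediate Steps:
$g{\left(d,C \right)} = - 150 C + 5 C d$ ($g{\left(d,C \right)} = 5 \left(C d - 30 C\right) = 5 \left(- 30 C + C d\right) = - 150 C + 5 C d$)
$\frac{39664}{q} + \frac{11028}{\left(-1\right) g{\left(42,-66 \right)}} = \frac{39664}{-45115} + \frac{11028}{\left(-1\right) 5 \left(-66\right) \left(-30 + 42\right)} = 39664 \left(- \frac{1}{45115}\right) + \frac{11028}{\left(-1\right) 5 \left(-66\right) 12} = - \frac{39664}{45115} + \frac{11028}{\left(-1\right) \left(-3960\right)} = - \frac{39664}{45115} + \frac{11028}{3960} = - \frac{39664}{45115} + 11028 \cdot \frac{1}{3960} = - \frac{39664}{45115} + \frac{919}{330} = \frac{5674313}{2977590}$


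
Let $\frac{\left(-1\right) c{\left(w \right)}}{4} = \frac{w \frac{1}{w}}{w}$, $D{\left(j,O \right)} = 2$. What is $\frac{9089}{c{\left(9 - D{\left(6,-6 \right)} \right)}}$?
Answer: $- \frac{63623}{4} \approx -15906.0$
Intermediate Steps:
$c{\left(w \right)} = - \frac{4}{w}$ ($c{\left(w \right)} = - 4 \frac{w \frac{1}{w}}{w} = - 4 \cdot 1 \frac{1}{w} = - \frac{4}{w}$)
$\frac{9089}{c{\left(9 - D{\left(6,-6 \right)} \right)}} = \frac{9089}{\left(-4\right) \frac{1}{9 - 2}} = \frac{9089}{\left(-4\right) \frac{1}{7}} = \frac{9089}{- \frac{4}{7}} = 9089 \left(- \frac{7}{4}\right) = - \frac{63623}{4}$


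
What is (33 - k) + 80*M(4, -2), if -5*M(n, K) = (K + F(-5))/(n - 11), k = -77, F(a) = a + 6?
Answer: 754/7 ≈ 107.71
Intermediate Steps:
F(a) = 6 + a
M(n, K) = -(1 + K)/(5*(-11 + n)) (M(n, K) = -(K + (6 - 5))/(5*(n - 11)) = -(K + 1)/(5*(-11 + n)) = -(1 + K)/(5*(-11 + n)))
(33 - k) + 80*M(4, -2) = (33 - 1*(-77)) + 80*((-1 - 1*(-2))/(5*(-11 + 4))) = (33 + 77) + 80*((1/5)*(-1 + 2)/(-7)) = 110 + 80*((1/5)*(-1/7)*1) = 110 + 80*(-1/35) = 110 - 16/7 = 754/7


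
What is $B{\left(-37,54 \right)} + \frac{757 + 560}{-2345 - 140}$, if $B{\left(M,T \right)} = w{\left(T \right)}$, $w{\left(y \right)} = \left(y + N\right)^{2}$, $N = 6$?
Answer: $\frac{8944683}{2485} \approx 3599.5$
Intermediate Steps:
$w{\left(y \right)} = \left(6 + y\right)^{2}$ ($w{\left(y \right)} = \left(y + 6\right)^{2} = \left(6 + y\right)^{2}$)
$B{\left(M,T \right)} = \left(6 + T\right)^{2}$
$B{\left(-37,54 \right)} + \frac{757 + 560}{-2345 - 140} = \left(6 + 54\right)^{2} + \frac{757 + 560}{-2345 - 140} = 60^{2} + \frac{1317}{-2485} = 3600 + 1317 \left(- \frac{1}{2485}\right) = 3600 - \frac{1317}{2485} = \frac{8944683}{2485}$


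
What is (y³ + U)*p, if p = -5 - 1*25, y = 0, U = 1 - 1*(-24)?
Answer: -750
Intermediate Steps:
U = 25 (U = 1 + 24 = 25)
p = -30 (p = -5 - 25 = -30)
(y³ + U)*p = (0³ + 25)*(-30) = (0 + 25)*(-30) = 25*(-30) = -750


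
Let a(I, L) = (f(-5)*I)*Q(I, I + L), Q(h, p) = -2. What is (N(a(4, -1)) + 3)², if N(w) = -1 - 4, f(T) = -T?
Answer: 4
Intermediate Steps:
a(I, L) = -10*I (a(I, L) = ((-1*(-5))*I)*(-2) = (5*I)*(-2) = -10*I)
N(w) = -5
(N(a(4, -1)) + 3)² = (-5 + 3)² = (-2)² = 4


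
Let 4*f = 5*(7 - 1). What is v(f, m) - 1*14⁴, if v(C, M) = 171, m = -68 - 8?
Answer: -38245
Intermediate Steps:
f = 15/2 (f = (5*(7 - 1))/4 = (5*6)/4 = (¼)*30 = 15/2 ≈ 7.5000)
m = -76
v(f, m) - 1*14⁴ = 171 - 1*14⁴ = 171 - 1*38416 = 171 - 38416 = -38245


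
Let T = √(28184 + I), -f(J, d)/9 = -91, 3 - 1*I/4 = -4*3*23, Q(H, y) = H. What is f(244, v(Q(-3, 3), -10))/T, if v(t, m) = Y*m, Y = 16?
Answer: 819*√293/2930 ≈ 4.7847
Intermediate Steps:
I = 1116 (I = 12 - 4*(-4*3)*23 = 12 - (-48)*23 = 12 - 4*(-276) = 12 + 1104 = 1116)
v(t, m) = 16*m
f(J, d) = 819 (f(J, d) = -9*(-91) = 819)
T = 10*√293 (T = √(28184 + 1116) = √29300 = 10*√293 ≈ 171.17)
f(244, v(Q(-3, 3), -10))/T = 819/((10*√293)) = 819*(√293/2930) = 819*√293/2930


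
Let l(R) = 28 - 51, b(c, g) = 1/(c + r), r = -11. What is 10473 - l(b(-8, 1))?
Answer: 10496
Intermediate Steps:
b(c, g) = 1/(-11 + c) (b(c, g) = 1/(c - 11) = 1/(-11 + c))
l(R) = -23
10473 - l(b(-8, 1)) = 10473 - 1*(-23) = 10473 + 23 = 10496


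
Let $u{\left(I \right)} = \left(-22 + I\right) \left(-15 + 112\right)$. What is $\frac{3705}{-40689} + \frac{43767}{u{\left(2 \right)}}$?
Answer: $- \frac{596007721}{26312220} \approx -22.651$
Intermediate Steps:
$u{\left(I \right)} = -2134 + 97 I$ ($u{\left(I \right)} = \left(-22 + I\right) 97 = -2134 + 97 I$)
$\frac{3705}{-40689} + \frac{43767}{u{\left(2 \right)}} = \frac{3705}{-40689} + \frac{43767}{-2134 + 97 \cdot 2} = 3705 \left(- \frac{1}{40689}\right) + \frac{43767}{-2134 + 194} = - \frac{1235}{13563} + \frac{43767}{-1940} = - \frac{1235}{13563} + 43767 \left(- \frac{1}{1940}\right) = - \frac{1235}{13563} - \frac{43767}{1940} = - \frac{596007721}{26312220}$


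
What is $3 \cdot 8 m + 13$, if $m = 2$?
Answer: $61$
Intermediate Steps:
$3 \cdot 8 m + 13 = 3 \cdot 8 \cdot 2 + 13 = 24 \cdot 2 + 13 = 48 + 13 = 61$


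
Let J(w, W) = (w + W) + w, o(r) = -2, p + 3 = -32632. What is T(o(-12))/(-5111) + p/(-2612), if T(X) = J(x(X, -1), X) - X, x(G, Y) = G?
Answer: 166807933/13349932 ≈ 12.495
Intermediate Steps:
p = -32635 (p = -3 - 32632 = -32635)
J(w, W) = W + 2*w (J(w, W) = (W + w) + w = W + 2*w)
T(X) = 2*X (T(X) = (X + 2*X) - X = 3*X - X = 2*X)
T(o(-12))/(-5111) + p/(-2612) = (2*(-2))/(-5111) - 32635/(-2612) = -4*(-1/5111) - 32635*(-1/2612) = 4/5111 + 32635/2612 = 166807933/13349932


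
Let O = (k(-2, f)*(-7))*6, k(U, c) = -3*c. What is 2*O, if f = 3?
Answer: 756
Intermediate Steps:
O = 378 (O = (-3*3*(-7))*6 = -9*(-7)*6 = 63*6 = 378)
2*O = 2*378 = 756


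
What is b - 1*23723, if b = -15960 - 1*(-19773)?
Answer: -19910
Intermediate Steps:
b = 3813 (b = -15960 + 19773 = 3813)
b - 1*23723 = 3813 - 1*23723 = 3813 - 23723 = -19910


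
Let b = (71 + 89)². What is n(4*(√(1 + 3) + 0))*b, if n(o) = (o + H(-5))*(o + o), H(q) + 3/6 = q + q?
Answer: -1024000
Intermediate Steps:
H(q) = -½ + 2*q (H(q) = -½ + (q + q) = -½ + 2*q)
b = 25600 (b = 160² = 25600)
n(o) = 2*o*(-21/2 + o) (n(o) = (o + (-½ + 2*(-5)))*(o + o) = (o + (-½ - 10))*(2*o) = (o - 21/2)*(2*o) = (-21/2 + o)*(2*o) = 2*o*(-21/2 + o))
n(4*(√(1 + 3) + 0))*b = ((4*(√(1 + 3) + 0))*(-21 + 2*(4*(√(1 + 3) + 0))))*25600 = ((4*(√4 + 0))*(-21 + 2*(4*(√4 + 0))))*25600 = ((4*(2 + 0))*(-21 + 2*(4*(2 + 0))))*25600 = ((4*2)*(-21 + 2*(4*2)))*25600 = (8*(-21 + 2*8))*25600 = (8*(-21 + 16))*25600 = (8*(-5))*25600 = -40*25600 = -1024000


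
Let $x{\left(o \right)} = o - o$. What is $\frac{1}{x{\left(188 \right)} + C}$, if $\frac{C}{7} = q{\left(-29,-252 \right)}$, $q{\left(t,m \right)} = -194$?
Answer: $- \frac{1}{1358} \approx -0.00073638$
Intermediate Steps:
$x{\left(o \right)} = 0$
$C = -1358$ ($C = 7 \left(-194\right) = -1358$)
$\frac{1}{x{\left(188 \right)} + C} = \frac{1}{0 - 1358} = \frac{1}{-1358} = - \frac{1}{1358}$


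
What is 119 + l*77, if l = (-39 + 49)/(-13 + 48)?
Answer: 141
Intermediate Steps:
l = 2/7 (l = 10/35 = 10*(1/35) = 2/7 ≈ 0.28571)
119 + l*77 = 119 + (2/7)*77 = 119 + 22 = 141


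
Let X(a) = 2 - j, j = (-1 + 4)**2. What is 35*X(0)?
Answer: -245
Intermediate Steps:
j = 9 (j = 3**2 = 9)
X(a) = -7 (X(a) = 2 - 1*9 = 2 - 9 = -7)
35*X(0) = 35*(-7) = -245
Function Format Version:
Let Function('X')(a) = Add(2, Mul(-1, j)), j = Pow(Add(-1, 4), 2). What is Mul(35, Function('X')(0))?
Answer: -245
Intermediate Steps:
j = 9 (j = Pow(3, 2) = 9)
Function('X')(a) = -7 (Function('X')(a) = Add(2, Mul(-1, 9)) = Add(2, -9) = -7)
Mul(35, Function('X')(0)) = Mul(35, -7) = -245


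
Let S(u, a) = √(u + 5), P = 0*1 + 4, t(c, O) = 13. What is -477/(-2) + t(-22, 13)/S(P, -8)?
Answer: 1457/6 ≈ 242.83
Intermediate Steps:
P = 4 (P = 0 + 4 = 4)
S(u, a) = √(5 + u)
-477/(-2) + t(-22, 13)/S(P, -8) = -477/(-2) + 13/(√(5 + 4)) = -477*(-½) + 13/(√9) = 477/2 + 13/3 = 1457/6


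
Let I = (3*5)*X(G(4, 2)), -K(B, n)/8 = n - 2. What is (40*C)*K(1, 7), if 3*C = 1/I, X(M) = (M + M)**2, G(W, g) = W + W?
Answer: -5/36 ≈ -0.13889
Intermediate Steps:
G(W, g) = 2*W
K(B, n) = 16 - 8*n (K(B, n) = -8*(n - 2) = -8*(-2 + n) = 16 - 8*n)
X(M) = 4*M**2 (X(M) = (2*M)**2 = 4*M**2)
I = 3840 (I = (3*5)*(4*(2*4)**2) = 15*(4*8**2) = 15*(4*64) = 15*256 = 3840)
C = 1/11520 (C = (1/3)/3840 = (1/3)*(1/3840) = 1/11520 ≈ 8.6806e-5)
(40*C)*K(1, 7) = (40*(1/11520))*(16 - 8*7) = (16 - 56)/288 = (1/288)*(-40) = -5/36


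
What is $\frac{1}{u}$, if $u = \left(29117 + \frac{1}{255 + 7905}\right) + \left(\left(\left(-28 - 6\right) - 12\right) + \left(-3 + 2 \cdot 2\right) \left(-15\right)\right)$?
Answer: $\frac{8160}{237096961} \approx 3.4416 \cdot 10^{-5}$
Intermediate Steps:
$u = \frac{237096961}{8160}$ ($u = \left(29117 + \frac{1}{8160}\right) + \left(\left(-34 - 12\right) + \left(-3 + 4\right) \left(-15\right)\right) = \left(29117 + \frac{1}{8160}\right) + \left(-46 + 1 \left(-15\right)\right) = \frac{237594721}{8160} - 61 = \frac{237096961}{8160} \approx 29056.0$)
$\frac{1}{u} = \frac{1}{\frac{237096961}{8160}} = \frac{8160}{237096961}$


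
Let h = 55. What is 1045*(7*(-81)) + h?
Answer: -592460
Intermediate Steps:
1045*(7*(-81)) + h = 1045*(7*(-81)) + 55 = 1045*(-567) + 55 = -592515 + 55 = -592460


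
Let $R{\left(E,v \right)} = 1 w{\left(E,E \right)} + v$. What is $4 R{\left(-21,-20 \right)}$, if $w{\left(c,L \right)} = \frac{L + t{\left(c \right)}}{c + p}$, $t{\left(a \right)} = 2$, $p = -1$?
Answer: $- \frac{842}{11} \approx -76.545$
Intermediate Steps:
$w{\left(c,L \right)} = \frac{2 + L}{-1 + c}$ ($w{\left(c,L \right)} = \frac{L + 2}{c - 1} = \frac{2 + L}{-1 + c}$)
$R{\left(E,v \right)} = v + \frac{2 + E}{-1 + E}$ ($R{\left(E,v \right)} = 1 \frac{2 + E}{-1 + E} + v = \frac{2 + E}{-1 + E} + v = v + \frac{2 + E}{-1 + E}$)
$4 R{\left(-21,-20 \right)} = 4 \frac{2 - 21 - 20 \left(-1 - 21\right)}{-1 - 21} = 4 \frac{2 - 21 - -440}{-22} = 4 \left(- \frac{2 - 21 + 440}{22}\right) = 4 \left(\left(- \frac{1}{22}\right) 421\right) = 4 \left(- \frac{421}{22}\right) = - \frac{842}{11}$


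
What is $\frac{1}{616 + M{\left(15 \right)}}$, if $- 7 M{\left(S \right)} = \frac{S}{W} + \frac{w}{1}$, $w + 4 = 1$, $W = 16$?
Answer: $\frac{112}{69025} \approx 0.0016226$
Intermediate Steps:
$w = -3$ ($w = -4 + 1 = -3$)
$M{\left(S \right)} = \frac{3}{7} - \frac{S}{112}$ ($M{\left(S \right)} = - \frac{\frac{S}{16} - \frac{3}{1}}{7} = - \frac{S \frac{1}{16} - 3}{7} = - \frac{\frac{S}{16} - 3}{7} = - \frac{-3 + \frac{S}{16}}{7} = \frac{3}{7} - \frac{S}{112}$)
$\frac{1}{616 + M{\left(15 \right)}} = \frac{1}{616 + \left(\frac{3}{7} - \frac{15}{112}\right)} = \frac{1}{616 + \frac{33}{112}} = \frac{1}{\frac{69025}{112}} = \frac{112}{69025}$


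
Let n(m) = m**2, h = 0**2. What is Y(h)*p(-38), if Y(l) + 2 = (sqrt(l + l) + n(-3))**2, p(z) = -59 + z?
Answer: -7663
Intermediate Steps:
h = 0
Y(l) = -2 + (9 + sqrt(2)*sqrt(l))**2 (Y(l) = -2 + (sqrt(l + l) + (-3)**2)**2 = -2 + (sqrt(2*l) + 9)**2 = -2 + (sqrt(2)*sqrt(l) + 9)**2 = -2 + (9 + sqrt(2)*sqrt(l))**2)
Y(h)*p(-38) = (-2 + (9 + sqrt(2)*sqrt(0))**2)*(-59 - 38) = (-2 + (9 + sqrt(2)*0)**2)*(-97) = (-2 + (9 + 0)**2)*(-97) = (-2 + 9**2)*(-97) = (-2 + 81)*(-97) = 79*(-97) = -7663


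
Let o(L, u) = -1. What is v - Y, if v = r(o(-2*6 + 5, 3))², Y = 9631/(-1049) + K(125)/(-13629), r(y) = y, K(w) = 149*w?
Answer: 165095345/14296821 ≈ 11.548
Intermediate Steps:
Y = -150798524/14296821 (Y = 9631/(-1049) + (149*125)/(-13629) = 9631*(-1/1049) + 18625*(-1/13629) = -9631/1049 - 18625/13629 = -150798524/14296821 ≈ -10.548)
v = 1 (v = (-1)² = 1)
v - Y = 1 - 1*(-150798524/14296821) = 1 + 150798524/14296821 = 165095345/14296821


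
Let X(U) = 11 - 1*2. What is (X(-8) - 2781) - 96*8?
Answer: -3540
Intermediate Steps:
X(U) = 9 (X(U) = 11 - 2 = 9)
(X(-8) - 2781) - 96*8 = (9 - 2781) - 96*8 = -2772 - 768 = -3540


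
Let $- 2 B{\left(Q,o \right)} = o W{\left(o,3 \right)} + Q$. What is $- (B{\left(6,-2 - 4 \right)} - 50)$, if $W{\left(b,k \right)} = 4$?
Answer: $41$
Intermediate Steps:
$B{\left(Q,o \right)} = - 2 o - \frac{Q}{2}$ ($B{\left(Q,o \right)} = - \frac{o 4 + Q}{2} = - \frac{4 o + Q}{2} = - \frac{Q + 4 o}{2} = - 2 o - \frac{Q}{2}$)
$- (B{\left(6,-2 - 4 \right)} - 50) = - (\left(- 2 \left(-2 - 4\right) - 3\right) - 50) = - (\left(\left(-2\right) \left(-6\right) - 3\right) - 50) = - (\left(12 - 3\right) - 50) = - (9 - 50) = \left(-1\right) \left(-41\right) = 41$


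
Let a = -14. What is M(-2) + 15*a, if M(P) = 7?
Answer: -203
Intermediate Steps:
M(-2) + 15*a = 7 + 15*(-14) = 7 - 210 = -203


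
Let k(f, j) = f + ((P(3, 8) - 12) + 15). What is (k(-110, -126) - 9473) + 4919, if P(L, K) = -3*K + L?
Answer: -4682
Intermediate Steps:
P(L, K) = L - 3*K
k(f, j) = -18 + f (k(f, j) = f + (((3 - 3*8) - 12) + 15) = f + (((3 - 24) - 12) + 15) = f + ((-21 - 12) + 15) = f + (-33 + 15) = f - 18 = -18 + f)
(k(-110, -126) - 9473) + 4919 = ((-18 - 110) - 9473) + 4919 = (-128 - 9473) + 4919 = -9601 + 4919 = -4682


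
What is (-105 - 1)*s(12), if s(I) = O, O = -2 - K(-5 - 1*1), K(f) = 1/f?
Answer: 583/3 ≈ 194.33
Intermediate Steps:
O = -11/6 (O = -2 - 1/(-5 - 1*1) = -2 - 1/(-5 - 1) = -2 - 1/(-6) = -2 - 1*(-⅙) = -2 + ⅙ = -11/6 ≈ -1.8333)
s(I) = -11/6
(-105 - 1)*s(12) = (-105 - 1)*(-11/6) = -106*(-11/6) = 583/3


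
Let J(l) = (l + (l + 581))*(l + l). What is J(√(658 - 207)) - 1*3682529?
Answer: -3680725 + 1162*√451 ≈ -3.6560e+6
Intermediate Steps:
J(l) = 2*l*(581 + 2*l) (J(l) = (l + (581 + l))*(2*l) = (581 + 2*l)*(2*l) = 2*l*(581 + 2*l))
J(√(658 - 207)) - 1*3682529 = 2*√(658 - 207)*(581 + 2*√(658 - 207)) - 1*3682529 = 2*√451*(581 + 2*√451) - 3682529 = -3682529 + 2*√451*(581 + 2*√451)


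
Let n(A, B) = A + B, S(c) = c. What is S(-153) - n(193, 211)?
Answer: -557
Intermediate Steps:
S(-153) - n(193, 211) = -153 - (193 + 211) = -153 - 1*404 = -153 - 404 = -557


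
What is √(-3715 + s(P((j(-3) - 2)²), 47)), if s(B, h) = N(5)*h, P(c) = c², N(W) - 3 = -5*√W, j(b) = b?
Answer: √(-3574 - 235*√5) ≈ 64.027*I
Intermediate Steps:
N(W) = 3 - 5*√W
s(B, h) = h*(3 - 5*√5) (s(B, h) = (3 - 5*√5)*h = h*(3 - 5*√5))
√(-3715 + s(P((j(-3) - 2)²), 47)) = √(-3715 + 47*(3 - 5*√5)) = √(-3715 + (141 - 235*√5)) = √(-3574 - 235*√5)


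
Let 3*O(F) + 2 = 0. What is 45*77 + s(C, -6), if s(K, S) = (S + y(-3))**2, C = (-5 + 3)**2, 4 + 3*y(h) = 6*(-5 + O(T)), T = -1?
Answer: 34321/9 ≈ 3813.4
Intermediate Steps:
O(F) = -2/3 (O(F) = -2/3 + (1/3)*0 = -2/3 + 0 = -2/3)
y(h) = -38/3 (y(h) = -4/3 + (6*(-5 - 2/3))/3 = -4/3 + (6*(-17/3))/3 = -4/3 + (1/3)*(-34) = -4/3 - 34/3 = -38/3)
C = 4 (C = (-2)**2 = 4)
s(K, S) = (-38/3 + S)**2 (s(K, S) = (S - 38/3)**2 = (-38/3 + S)**2)
45*77 + s(C, -6) = 45*77 + (-38 + 3*(-6))**2/9 = 3465 + (-38 - 18)**2/9 = 3465 + (1/9)*(-56)**2 = 3465 + (1/9)*3136 = 3465 + 3136/9 = 34321/9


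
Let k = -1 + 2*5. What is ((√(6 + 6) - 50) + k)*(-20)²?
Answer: -16400 + 800*√3 ≈ -15014.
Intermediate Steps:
k = 9 (k = -1 + 10 = 9)
((√(6 + 6) - 50) + k)*(-20)² = ((√(6 + 6) - 50) + 9)*(-20)² = ((√12 - 50) + 9)*400 = ((2*√3 - 50) + 9)*400 = ((-50 + 2*√3) + 9)*400 = (-41 + 2*√3)*400 = -16400 + 800*√3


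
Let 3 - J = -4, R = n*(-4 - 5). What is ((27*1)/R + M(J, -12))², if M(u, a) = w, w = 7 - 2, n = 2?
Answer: 49/4 ≈ 12.250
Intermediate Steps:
w = 5
R = -18 (R = 2*(-4 - 5) = 2*(-9) = -18)
J = 7 (J = 3 - 1*(-4) = 3 + 4 = 7)
M(u, a) = 5
((27*1)/R + M(J, -12))² = ((27*1)/(-18) + 5)² = (27*(-1/18) + 5)² = (-3/2 + 5)² = (7/2)² = 49/4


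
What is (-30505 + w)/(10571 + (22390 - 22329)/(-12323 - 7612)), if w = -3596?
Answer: -679803435/210732824 ≈ -3.2259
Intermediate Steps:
(-30505 + w)/(10571 + (22390 - 22329)/(-12323 - 7612)) = (-30505 - 3596)/(10571 + (22390 - 22329)/(-12323 - 7612)) = -34101/(10571 + 61/(-19935)) = -34101/(10571 + 61*(-1/19935)) = -34101/(10571 - 61/19935) = -34101/210732824/19935 = -34101*19935/210732824 = -679803435/210732824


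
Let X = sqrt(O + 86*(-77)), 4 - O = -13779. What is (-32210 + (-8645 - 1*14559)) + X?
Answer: -55414 + sqrt(7161) ≈ -55329.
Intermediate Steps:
O = 13783 (O = 4 - 1*(-13779) = 4 + 13779 = 13783)
X = sqrt(7161) (X = sqrt(13783 + 86*(-77)) = sqrt(13783 - 6622) = sqrt(7161) ≈ 84.623)
(-32210 + (-8645 - 1*14559)) + X = (-32210 + (-8645 - 1*14559)) + sqrt(7161) = (-32210 + (-8645 - 14559)) + sqrt(7161) = (-32210 - 23204) + sqrt(7161) = -55414 + sqrt(7161)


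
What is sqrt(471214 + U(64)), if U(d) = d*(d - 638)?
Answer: sqrt(434478) ≈ 659.15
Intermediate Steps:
U(d) = d*(-638 + d)
sqrt(471214 + U(64)) = sqrt(471214 + 64*(-638 + 64)) = sqrt(471214 + 64*(-574)) = sqrt(471214 - 36736) = sqrt(434478)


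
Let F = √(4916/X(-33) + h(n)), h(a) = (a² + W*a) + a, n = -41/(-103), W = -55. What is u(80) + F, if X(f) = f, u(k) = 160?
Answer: 160 + I*√1967583981/3399 ≈ 160.0 + 13.05*I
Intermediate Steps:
n = 41/103 (n = -41*(-1/103) = 41/103 ≈ 0.39806)
h(a) = a² - 54*a (h(a) = (a² - 55*a) + a = a² - 54*a)
F = I*√1967583981/3399 (F = √(4916/(-33) + 41*(-54 + 41/103)/103) = √(4916*(-1/33) + (41/103)*(-5521/103)) = √(-4916/33 - 226361/10609) = √(-59623757/350097) = I*√1967583981/3399 ≈ 13.05*I)
u(80) + F = 160 + I*√1967583981/3399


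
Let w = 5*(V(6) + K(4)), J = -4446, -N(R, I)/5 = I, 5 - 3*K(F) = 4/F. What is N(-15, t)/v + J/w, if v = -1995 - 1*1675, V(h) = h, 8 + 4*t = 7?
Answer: -19580239/161480 ≈ -121.25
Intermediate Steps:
t = -¼ (t = -2 + (¼)*7 = -2 + 7/4 = -¼ ≈ -0.25000)
K(F) = 5/3 - 4/(3*F)
N(R, I) = -5*I
w = 110/3 (w = 5*(6 + (⅓)*(-4 + 5*4)/4) = 5*(6 + (⅓)*(¼)*(-4 + 20)) = 5*(6 + (⅓)*(¼)*16) = 5*(6 + 4/3) = 5*(22/3) = 110/3 ≈ 36.667)
v = -3670 (v = -1995 - 1675 = -3670)
N(-15, t)/v + J/w = -5*(-¼)/(-3670) - 4446/110/3 = (5/4)*(-1/3670) - 4446*3/110 = -1/2936 - 6669/55 = -19580239/161480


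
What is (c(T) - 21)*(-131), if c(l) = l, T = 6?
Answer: 1965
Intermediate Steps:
(c(T) - 21)*(-131) = (6 - 21)*(-131) = -15*(-131) = 1965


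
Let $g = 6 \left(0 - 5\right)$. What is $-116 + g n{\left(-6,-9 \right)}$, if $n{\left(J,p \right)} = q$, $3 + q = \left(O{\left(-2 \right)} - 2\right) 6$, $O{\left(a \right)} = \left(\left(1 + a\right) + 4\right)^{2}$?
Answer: $-1286$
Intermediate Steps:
$O{\left(a \right)} = \left(5 + a\right)^{2}$
$q = 39$ ($q = -3 + \left(\left(5 - 2\right)^{2} - 2\right) 6 = -3 + \left(3^{2} - 2\right) 6 = -3 + \left(9 - 2\right) 6 = -3 + 7 \cdot 6 = -3 + 42 = 39$)
$g = -30$ ($g = 6 \left(-5\right) = -30$)
$n{\left(J,p \right)} = 39$
$-116 + g n{\left(-6,-9 \right)} = -116 - 1170 = -1286$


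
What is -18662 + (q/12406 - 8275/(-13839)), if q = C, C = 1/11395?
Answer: -36508592099727071/1956369194430 ≈ -18661.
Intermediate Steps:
C = 1/11395 ≈ 8.7758e-5
q = 1/11395 ≈ 8.7758e-5
-18662 + (q/12406 - 8275/(-13839)) = -18662 + ((1/11395)/12406 - 8275/(-13839)) = -18662 + ((1/11395)*(1/12406) - 8275*(-1/13839)) = -18662 + (1/141366370 + 8275/13839) = -18662 + 1169806725589/1956369194430 = -36508592099727071/1956369194430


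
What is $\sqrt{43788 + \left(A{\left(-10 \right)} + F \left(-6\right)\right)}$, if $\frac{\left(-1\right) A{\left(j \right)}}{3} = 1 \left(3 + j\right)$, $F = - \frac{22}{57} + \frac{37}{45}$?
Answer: $\frac{\sqrt{3558173415}}{285} \approx 209.3$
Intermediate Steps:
$F = \frac{373}{855}$ ($F = \left(-22\right) \frac{1}{57} + 37 \cdot \frac{1}{45} = - \frac{22}{57} + \frac{37}{45} = \frac{373}{855} \approx 0.43626$)
$A{\left(j \right)} = -9 - 3 j$ ($A{\left(j \right)} = - 3 \cdot 1 \left(3 + j\right) = - 3 \left(3 + j\right) = -9 - 3 j$)
$\sqrt{43788 + \left(A{\left(-10 \right)} + F \left(-6\right)\right)} = \sqrt{43788 + \left(\left(-9 - -30\right) + \frac{373}{855} \left(-6\right)\right)} = \sqrt{43788 + \left(\left(-9 + 30\right) - \frac{746}{285}\right)} = \sqrt{43788 + \left(21 - \frac{746}{285}\right)} = \sqrt{43788 + \frac{5239}{285}} = \sqrt{\frac{12484819}{285}} = \frac{\sqrt{3558173415}}{285}$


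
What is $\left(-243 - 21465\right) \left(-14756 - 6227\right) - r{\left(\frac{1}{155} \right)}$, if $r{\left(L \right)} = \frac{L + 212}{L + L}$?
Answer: $\frac{910965067}{2} \approx 4.5548 \cdot 10^{8}$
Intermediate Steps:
$r{\left(L \right)} = \frac{212 + L}{2 L}$
$\left(-243 - 21465\right) \left(-14756 - 6227\right) - r{\left(\frac{1}{155} \right)} = \left(-243 - 21465\right) \left(-14756 - 6227\right) - \frac{212 + \frac{1}{155}}{2 \cdot \frac{1}{155}} = \left(-21708\right) \left(-20983\right) - \frac{\frac{1}{\frac{1}{155}} \left(212 + \frac{1}{155}\right)}{2} = 455498964 - \frac{1}{2} \cdot 155 \cdot \frac{32861}{155} = 455498964 - \frac{32861}{2} = \frac{910965067}{2}$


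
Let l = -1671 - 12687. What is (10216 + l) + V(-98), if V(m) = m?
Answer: -4240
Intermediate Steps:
l = -14358
(10216 + l) + V(-98) = (10216 - 14358) - 98 = -4142 - 98 = -4240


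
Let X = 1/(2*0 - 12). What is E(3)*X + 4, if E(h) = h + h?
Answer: 7/2 ≈ 3.5000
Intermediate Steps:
E(h) = 2*h
X = -1/12 (X = 1/(0 - 12) = 1/(-12) = -1/12 ≈ -0.083333)
E(3)*X + 4 = (2*3)*(-1/12) + 4 = 6*(-1/12) + 4 = -½ + 4 = 7/2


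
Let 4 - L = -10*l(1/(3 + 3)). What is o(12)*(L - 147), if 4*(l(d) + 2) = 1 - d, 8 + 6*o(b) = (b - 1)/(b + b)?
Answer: 349511/1728 ≈ 202.26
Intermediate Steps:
o(b) = -4/3 + (-1 + b)/(12*b) (o(b) = -4/3 + ((b - 1)/(b + b))/6 = -4/3 + ((-1 + b)/((2*b)))/6 = -4/3 + ((-1 + b)*(1/(2*b)))/6 = -4/3 + ((-1 + b)/(2*b))/6 = -4/3 + (-1 + b)/(12*b))
l(d) = -7/4 - d/4 (l(d) = -2 + (1 - d)/4 = -2 + (1/4 - d/4) = -7/4 - d/4)
L = -167/12 (L = 4 - (-10)*(-7/4 - 1/(4*(3 + 3))) = 4 - (-10)*(-7/4 - 1/4/6) = 4 - (-10)*(-7/4 - 1/4*1/6) = 4 - (-10)*(-7/4 - 1/24) = 4 - (-10)*(-43)/24 = 4 - 1*215/12 = 4 - 215/12 = -167/12 ≈ -13.917)
o(12)*(L - 147) = ((1/12)*(-1 - 15*12)/12)*(-167/12 - 147) = ((1/12)*(1/12)*(-1 - 180))*(-1931/12) = ((1/12)*(1/12)*(-181))*(-1931/12) = -181/144*(-1931/12) = 349511/1728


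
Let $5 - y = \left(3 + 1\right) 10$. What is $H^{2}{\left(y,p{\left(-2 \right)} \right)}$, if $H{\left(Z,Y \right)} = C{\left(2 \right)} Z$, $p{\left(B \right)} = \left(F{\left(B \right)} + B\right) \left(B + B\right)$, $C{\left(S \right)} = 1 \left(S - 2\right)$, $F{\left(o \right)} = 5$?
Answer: $0$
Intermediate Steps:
$C{\left(S \right)} = -2 + S$ ($C{\left(S \right)} = 1 \left(-2 + S\right) = -2 + S$)
$p{\left(B \right)} = 2 B \left(5 + B\right)$ ($p{\left(B \right)} = \left(5 + B\right) \left(B + B\right) = \left(5 + B\right) 2 B = 2 B \left(5 + B\right)$)
$y = -35$ ($y = 5 - \left(3 + 1\right) 10 = 5 - 4 \cdot 10 = 5 - 40 = -35$)
$H{\left(Z,Y \right)} = 0$ ($H{\left(Z,Y \right)} = \left(-2 + 2\right) Z = 0 Z = 0$)
$H^{2}{\left(y,p{\left(-2 \right)} \right)} = 0^{2} = 0$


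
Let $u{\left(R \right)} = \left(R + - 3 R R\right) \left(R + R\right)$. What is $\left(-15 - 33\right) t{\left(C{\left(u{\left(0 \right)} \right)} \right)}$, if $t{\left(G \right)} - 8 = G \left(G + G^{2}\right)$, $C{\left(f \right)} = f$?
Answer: $-384$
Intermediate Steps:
$u{\left(R \right)} = 2 R \left(R - 3 R^{2}\right)$ ($u{\left(R \right)} = \left(R - 3 R^{2}\right) 2 R = 2 R \left(R - 3 R^{2}\right)$)
$t{\left(G \right)} = 8 + G \left(G + G^{2}\right)$
$\left(-15 - 33\right) t{\left(C{\left(u{\left(0 \right)} \right)} \right)} = \left(-15 - 33\right) \left(8 + \left(0^{2} \left(2 - 0\right)\right)^{2} + \left(0^{2} \left(2 - 0\right)\right)^{3}\right) = - 48 \left(8 + \left(0 \left(2 + 0\right)\right)^{2} + \left(0 \left(2 + 0\right)\right)^{3}\right) = - 48 \left(8 + \left(0 \cdot 2\right)^{2} + \left(0 \cdot 2\right)^{3}\right) = - 48 \left(8 + 0^{2} + 0^{3}\right) = - 48 \left(8 + 0 + 0\right) = \left(-48\right) 8 = -384$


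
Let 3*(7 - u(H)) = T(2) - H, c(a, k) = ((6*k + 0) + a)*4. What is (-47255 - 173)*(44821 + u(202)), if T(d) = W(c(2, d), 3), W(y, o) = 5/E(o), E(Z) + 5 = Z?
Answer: -6388006178/3 ≈ -2.1293e+9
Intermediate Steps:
c(a, k) = 4*a + 24*k (c(a, k) = (6*k + a)*4 = (a + 6*k)*4 = 4*a + 24*k)
E(Z) = -5 + Z
W(y, o) = 5/(-5 + o)
T(d) = -5/2 (T(d) = 5/(-5 + 3) = 5/(-2) = 5*(-1/2) = -5/2)
u(H) = 47/6 + H/3 (u(H) = 7 - (-5/2 - H)/3 = 7 + (5/6 + H/3) = 47/6 + H/3)
(-47255 - 173)*(44821 + u(202)) = (-47255 - 173)*(44821 + (47/6 + (1/3)*202)) = -47428*(44821 + (47/6 + 202/3)) = -47428*(44821 + 451/6) = -47428*269377/6 = -6388006178/3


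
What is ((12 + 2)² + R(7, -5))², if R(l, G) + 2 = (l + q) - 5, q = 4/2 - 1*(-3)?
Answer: 40401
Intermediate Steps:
q = 5 (q = 4*(½) + 3 = 2 + 3 = 5)
R(l, G) = -2 + l (R(l, G) = -2 + ((l + 5) - 5) = -2 + ((5 + l) - 5) = -2 + l)
((12 + 2)² + R(7, -5))² = ((12 + 2)² + (-2 + 7))² = (14² + 5)² = (196 + 5)² = 201² = 40401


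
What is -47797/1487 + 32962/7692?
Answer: -159320015/5719002 ≈ -27.858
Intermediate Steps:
-47797/1487 + 32962/7692 = -47797*1/1487 + 32962*(1/7692) = -47797/1487 + 16481/3846 = -159320015/5719002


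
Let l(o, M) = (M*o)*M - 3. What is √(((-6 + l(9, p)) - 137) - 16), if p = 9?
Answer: 9*√7 ≈ 23.812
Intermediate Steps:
l(o, M) = -3 + o*M² (l(o, M) = o*M² - 3 = -3 + o*M²)
√(((-6 + l(9, p)) - 137) - 16) = √(((-6 + (-3 + 9*9²)) - 137) - 16) = √(((-6 + (-3 + 9*81)) - 137) - 16) = √(((-6 + (-3 + 729)) - 137) - 16) = √(((-6 + 726) - 137) - 16) = √((720 - 137) - 16) = √(583 - 16) = √567 = 9*√7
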